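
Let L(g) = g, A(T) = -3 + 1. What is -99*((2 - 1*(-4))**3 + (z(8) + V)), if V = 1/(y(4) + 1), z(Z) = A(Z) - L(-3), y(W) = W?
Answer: -107514/5 ≈ -21503.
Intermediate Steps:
A(T) = -2
z(Z) = 1 (z(Z) = -2 - 1*(-3) = -2 + 3 = 1)
V = 1/5 (V = 1/(4 + 1) = 1/5 ≈ 0.20000)
-99*((2 - 1*(-4))**3 + (z(8) + V)) = -99*((2 - 1*(-4))**3 + (1 + 1/5)) = -99*((2 + 4)**3 + 6/5) = -99*(6**3 + 6/5) = -99*(216 + 6/5) = -99*1086/5 = -107514/5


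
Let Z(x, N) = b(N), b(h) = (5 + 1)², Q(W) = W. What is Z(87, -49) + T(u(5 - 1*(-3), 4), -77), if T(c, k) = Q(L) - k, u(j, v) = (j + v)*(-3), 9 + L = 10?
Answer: 114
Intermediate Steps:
L = 1 (L = -9 + 10 = 1)
b(h) = 36 (b(h) = 6² = 36)
Z(x, N) = 36
u(j, v) = -3*j - 3*v
T(c, k) = 1 - k
Z(87, -49) + T(u(5 - 1*(-3), 4), -77) = 36 + (1 - 1*(-77)) = 36 + (1 + 77) = 36 + 78 = 114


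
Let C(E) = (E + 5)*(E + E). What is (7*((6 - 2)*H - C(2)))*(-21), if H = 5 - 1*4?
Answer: 3528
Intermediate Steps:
C(E) = 2*E*(5 + E) (C(E) = (5 + E)*(2*E) = 2*E*(5 + E))
H = 1 (H = 5 - 4 = 1)
(7*((6 - 2)*H - C(2)))*(-21) = (7*((6 - 2)*1 - 2*2*(5 + 2)))*(-21) = (7*(4*1 - 2*2*7))*(-21) = (7*(4 - 1*28))*(-21) = (7*(4 - 28))*(-21) = (7*(-24))*(-21) = -168*(-21) = 3528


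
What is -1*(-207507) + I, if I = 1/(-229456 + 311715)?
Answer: 17069318314/82259 ≈ 2.0751e+5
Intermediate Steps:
I = 1/82259 ≈ 1.2157e-5
-1*(-207507) + I = -1*(-207507) + 1/82259 = 207507 + 1/82259 = 17069318314/82259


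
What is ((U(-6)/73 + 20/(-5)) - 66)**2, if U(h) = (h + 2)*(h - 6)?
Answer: 25623844/5329 ≈ 4808.4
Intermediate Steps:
U(h) = (-6 + h)*(2 + h) (U(h) = (2 + h)*(-6 + h) = (-6 + h)*(2 + h))
((U(-6)/73 + 20/(-5)) - 66)**2 = (((-12 + (-6)**2 - 4*(-6))/73 + 20/(-5)) - 66)**2 = (((-12 + 36 + 24)*(1/73) + 20*(-1/5)) - 66)**2 = ((48*(1/73) - 4) - 66)**2 = ((48/73 - 4) - 66)**2 = (-244/73 - 66)**2 = (-5062/73)**2 = 25623844/5329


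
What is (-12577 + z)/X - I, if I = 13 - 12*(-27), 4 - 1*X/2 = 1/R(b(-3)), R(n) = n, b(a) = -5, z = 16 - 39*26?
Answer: -27343/14 ≈ -1953.1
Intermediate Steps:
z = -998 (z = 16 - 1014 = -998)
X = 42/5 (X = 8 - 2/(-5) = 8 - 2*(-1/5) = 8 + 2/5 = 42/5 ≈ 8.4000)
I = 337 (I = 13 + 324 = 337)
(-12577 + z)/X - I = (-12577 - 998)/(42/5) - 1*337 = -13575*5/42 - 337 = -22625/14 - 337 = -27343/14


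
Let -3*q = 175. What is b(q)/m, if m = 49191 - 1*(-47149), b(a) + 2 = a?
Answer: -181/289020 ≈ -0.00062625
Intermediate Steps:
q = -175/3 (q = -⅓*175 = -175/3 ≈ -58.333)
b(a) = -2 + a
m = 96340 (m = 49191 + 47149 = 96340)
b(q)/m = (-2 - 175/3)/96340 = -181/3*1/96340 = -181/289020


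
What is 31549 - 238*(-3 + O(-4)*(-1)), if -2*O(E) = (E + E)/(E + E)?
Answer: 32144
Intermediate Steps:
O(E) = -½ (O(E) = -(E + E)/(2*(E + E)) = -2*E/(2*(2*E)) = -2*E*1/(2*E)/2 = -½*1 = -½)
31549 - 238*(-3 + O(-4)*(-1)) = 31549 - 238*(-3 - ½*(-1)) = 31549 - 238*(-3 + ½) = 31549 - 238*(-5)/2 = 31549 - 1*(-595) = 31549 + 595 = 32144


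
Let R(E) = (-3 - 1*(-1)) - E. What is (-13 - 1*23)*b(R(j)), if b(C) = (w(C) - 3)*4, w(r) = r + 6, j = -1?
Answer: -288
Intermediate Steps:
w(r) = 6 + r
R(E) = -2 - E (R(E) = (-3 + 1) - E = -2 - E)
b(C) = 12 + 4*C (b(C) = ((6 + C) - 3)*4 = (3 + C)*4 = 12 + 4*C)
(-13 - 1*23)*b(R(j)) = (-13 - 1*23)*(12 + 4*(-2 - 1*(-1))) = (-13 - 23)*(12 + 4*(-2 + 1)) = -36*(12 + 4*(-1)) = -36*(12 - 4) = -36*8 = -288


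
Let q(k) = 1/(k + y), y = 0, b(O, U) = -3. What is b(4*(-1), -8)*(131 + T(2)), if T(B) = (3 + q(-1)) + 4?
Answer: -411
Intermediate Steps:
q(k) = 1/k (q(k) = 1/(k + 0) = 1/k)
T(B) = 6 (T(B) = (3 + 1/(-1)) + 4 = (3 - 1) + 4 = 2 + 4 = 6)
b(4*(-1), -8)*(131 + T(2)) = -3*(131 + 6) = -3*137 = -411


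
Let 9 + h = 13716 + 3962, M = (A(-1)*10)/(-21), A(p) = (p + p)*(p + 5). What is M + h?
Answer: 371129/21 ≈ 17673.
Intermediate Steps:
A(p) = 2*p*(5 + p) (A(p) = (2*p)*(5 + p) = 2*p*(5 + p))
M = 80/21 (M = ((2*(-1)*(5 - 1))*10)/(-21) = ((2*(-1)*4)*10)*(-1/21) = -8*10*(-1/21) = -80*(-1/21) = 80/21 ≈ 3.8095)
h = 17669 (h = -9 + (13716 + 3962) = -9 + 17678 = 17669)
M + h = 80/21 + 17669 = 371129/21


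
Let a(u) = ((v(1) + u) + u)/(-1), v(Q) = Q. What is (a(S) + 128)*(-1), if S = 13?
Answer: -101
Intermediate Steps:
a(u) = -1 - 2*u (a(u) = ((1 + u) + u)/(-1) = (1 + 2*u)*(-1) = -1 - 2*u)
(a(S) + 128)*(-1) = ((-1 - 2*13) + 128)*(-1) = ((-1 - 26) + 128)*(-1) = (-27 + 128)*(-1) = 101*(-1) = -101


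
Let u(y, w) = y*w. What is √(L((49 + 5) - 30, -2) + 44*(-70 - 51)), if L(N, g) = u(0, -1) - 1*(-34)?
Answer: 23*I*√10 ≈ 72.732*I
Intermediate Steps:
u(y, w) = w*y
L(N, g) = 34 (L(N, g) = -1*0 - 1*(-34) = 0 + 34 = 34)
√(L((49 + 5) - 30, -2) + 44*(-70 - 51)) = √(34 + 44*(-70 - 51)) = √(34 + 44*(-121)) = √(34 - 5324) = √(-5290) = 23*I*√10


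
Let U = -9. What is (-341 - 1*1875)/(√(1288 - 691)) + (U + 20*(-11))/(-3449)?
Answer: 229/3449 - 2216*√597/597 ≈ -90.628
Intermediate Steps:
(-341 - 1*1875)/(√(1288 - 691)) + (U + 20*(-11))/(-3449) = (-341 - 1*1875)/(√(1288 - 691)) + (-9 + 20*(-11))/(-3449) = (-341 - 1875)/(√597) + (-9 - 220)*(-1/3449) = -2216*√597/597 - 229*(-1/3449) = -2216*√597/597 + 229/3449 = 229/3449 - 2216*√597/597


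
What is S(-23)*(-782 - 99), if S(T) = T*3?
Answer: 60789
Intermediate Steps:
S(T) = 3*T
S(-23)*(-782 - 99) = (3*(-23))*(-782 - 99) = -69*(-881) = 60789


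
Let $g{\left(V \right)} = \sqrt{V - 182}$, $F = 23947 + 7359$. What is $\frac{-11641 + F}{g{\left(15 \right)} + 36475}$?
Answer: $\frac{79697875}{147825088} - \frac{2185 i \sqrt{167}}{147825088} \approx 0.53914 - 0.00019101 i$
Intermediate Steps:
$F = 31306$
$g{\left(V \right)} = \sqrt{-182 + V}$
$\frac{-11641 + F}{g{\left(15 \right)} + 36475} = \frac{-11641 + 31306}{\sqrt{-182 + 15} + 36475} = \frac{19665}{\sqrt{-167} + 36475} = \frac{19665}{i \sqrt{167} + 36475} = \frac{19665}{36475 + i \sqrt{167}}$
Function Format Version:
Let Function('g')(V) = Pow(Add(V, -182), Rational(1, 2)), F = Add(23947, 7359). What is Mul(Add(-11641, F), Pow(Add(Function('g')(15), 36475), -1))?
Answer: Add(Rational(79697875, 147825088), Mul(Rational(-2185, 147825088), I, Pow(167, Rational(1, 2)))) ≈ Add(0.53914, Mul(-0.00019101, I))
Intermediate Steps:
F = 31306
Function('g')(V) = Pow(Add(-182, V), Rational(1, 2))
Mul(Add(-11641, F), Pow(Add(Function('g')(15), 36475), -1)) = Mul(Add(-11641, 31306), Pow(Add(Pow(Add(-182, 15), Rational(1, 2)), 36475), -1)) = Mul(19665, Pow(Add(Pow(-167, Rational(1, 2)), 36475), -1)) = Mul(19665, Pow(Add(Mul(I, Pow(167, Rational(1, 2))), 36475), -1)) = Mul(19665, Pow(Add(36475, Mul(I, Pow(167, Rational(1, 2)))), -1))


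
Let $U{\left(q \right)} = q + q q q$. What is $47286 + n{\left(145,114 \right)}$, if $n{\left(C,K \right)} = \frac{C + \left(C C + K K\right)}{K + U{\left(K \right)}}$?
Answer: $\frac{35033552479}{740886} \approx 47286.0$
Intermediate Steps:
$U{\left(q \right)} = q + q^{3}$ ($U{\left(q \right)} = q + q^{2} q = q + q^{3}$)
$n{\left(C,K \right)} = \frac{C + C^{2} + K^{2}}{K^{3} + 2 K}$ ($n{\left(C,K \right)} = \frac{C + \left(C C + K K\right)}{K + \left(K + K^{3}\right)} = \frac{C + \left(C^{2} + K^{2}\right)}{K^{3} + 2 K} = \frac{C + C^{2} + K^{2}}{K^{3} + 2 K}$)
$47286 + n{\left(145,114 \right)} = 47286 + \frac{145 + 145^{2} + 114^{2}}{114 \left(2 + 114^{2}\right)} = 47286 + \frac{145 + 21025 + 12996}{114 \left(2 + 12996\right)} = 47286 + \frac{1}{114} \cdot \frac{1}{12998} \cdot 34166 = 47286 + \frac{17083}{740886} = \frac{35033552479}{740886}$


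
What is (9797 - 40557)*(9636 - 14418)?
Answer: 147094320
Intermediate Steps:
(9797 - 40557)*(9636 - 14418) = -30760*(-4782) = 147094320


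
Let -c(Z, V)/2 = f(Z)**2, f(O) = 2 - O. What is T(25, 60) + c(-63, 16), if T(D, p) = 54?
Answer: -8396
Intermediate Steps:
c(Z, V) = -2*(2 - Z)**2
T(25, 60) + c(-63, 16) = 54 - 2*(-2 - 63)**2 = 54 - 2*(-65)**2 = 54 - 2*4225 = 54 - 8450 = -8396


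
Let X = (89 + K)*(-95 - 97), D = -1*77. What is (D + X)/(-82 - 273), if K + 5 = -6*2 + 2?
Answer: 2857/71 ≈ 40.239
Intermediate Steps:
K = -15 (K = -5 + (-6*2 + 2) = -5 + (-12 + 2) = -5 - 10 = -15)
D = -77
X = -14208 (X = (89 - 15)*(-95 - 97) = 74*(-192) = -14208)
(D + X)/(-82 - 273) = (-77 - 14208)/(-82 - 273) = -14285/(-355) = -14285*(-1/355) = 2857/71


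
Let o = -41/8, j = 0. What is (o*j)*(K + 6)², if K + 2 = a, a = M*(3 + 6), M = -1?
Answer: 0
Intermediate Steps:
a = -9 (a = -(3 + 6) = -1*9 = -9)
K = -11 (K = -2 - 9 = -11)
o = -41/8 (o = -41*⅛ = -41/8 ≈ -5.1250)
(o*j)*(K + 6)² = (-41/8*0)*(-11 + 6)² = 0*(-5)² = 0*25 = 0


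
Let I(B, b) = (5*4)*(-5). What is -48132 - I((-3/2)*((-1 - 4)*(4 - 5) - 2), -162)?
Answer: -48032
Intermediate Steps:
I(B, b) = -100 (I(B, b) = 20*(-5) = -100)
-48132 - I((-3/2)*((-1 - 4)*(4 - 5) - 2), -162) = -48132 - 1*(-100) = -48132 + 100 = -48032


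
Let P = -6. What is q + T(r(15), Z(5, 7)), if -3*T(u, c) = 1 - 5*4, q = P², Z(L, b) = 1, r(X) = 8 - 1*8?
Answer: 127/3 ≈ 42.333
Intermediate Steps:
r(X) = 0 (r(X) = 8 - 8 = 0)
q = 36 (q = (-6)² = 36)
T(u, c) = 19/3 (T(u, c) = -(1 - 5*4)/3 = -(1 - 20)/3 = -⅓*(-19) = 19/3)
q + T(r(15), Z(5, 7)) = 36 + 19/3 = 127/3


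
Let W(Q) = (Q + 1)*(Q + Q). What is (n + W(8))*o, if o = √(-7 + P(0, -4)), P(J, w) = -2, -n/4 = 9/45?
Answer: 2148*I/5 ≈ 429.6*I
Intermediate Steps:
n = -⅘ (n = -36/45 = -4*⅕ = -⅘ ≈ -0.80000)
o = 3*I (o = √(-7 - 2) = √(-9) = 3*I ≈ 3.0*I)
W(Q) = 2*Q*(1 + Q) (W(Q) = (1 + Q)*(2*Q) = 2*Q*(1 + Q))
(n + W(8))*o = (-⅘ + 2*8*(1 + 8))*(3*I) = (-⅘ + 2*8*9)*(3*I) = (-⅘ + 144)*(3*I) = 716*(3*I)/5 = 2148*I/5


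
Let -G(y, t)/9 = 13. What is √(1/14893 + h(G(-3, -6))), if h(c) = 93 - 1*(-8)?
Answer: √22401961242/14893 ≈ 10.050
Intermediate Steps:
G(y, t) = -117 (G(y, t) = -9*13 = -117)
h(c) = 101 (h(c) = 93 + 8 = 101)
√(1/14893 + h(G(-3, -6))) = √(1/14893 + 101) = √(1504194/14893) = √22401961242/14893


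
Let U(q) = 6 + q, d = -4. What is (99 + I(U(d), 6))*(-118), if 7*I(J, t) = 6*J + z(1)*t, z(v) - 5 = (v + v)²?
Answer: -89562/7 ≈ -12795.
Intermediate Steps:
z(v) = 5 + 4*v² (z(v) = 5 + (v + v)² = 5 + (2*v)² = 5 + 4*v²)
I(J, t) = 6*J/7 + 9*t/7 (I(J, t) = (6*J + (5 + 4*1²)*t)/7 = (6*J + (5 + 4*1)*t)/7 = (6*J + (5 + 4)*t)/7 = (6*J + 9*t)/7 = 6*J/7 + 9*t/7)
(99 + I(U(d), 6))*(-118) = (99 + (6*(6 - 4)/7 + (9/7)*6))*(-118) = (99 + ((6/7)*2 + 54/7))*(-118) = (99 + (12/7 + 54/7))*(-118) = (99 + 66/7)*(-118) = (759/7)*(-118) = -89562/7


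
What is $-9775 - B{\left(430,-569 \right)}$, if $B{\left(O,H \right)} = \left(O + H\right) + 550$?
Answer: $-10186$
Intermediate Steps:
$B{\left(O,H \right)} = 550 + H + O$ ($B{\left(O,H \right)} = \left(H + O\right) + 550 = 550 + H + O$)
$-9775 - B{\left(430,-569 \right)} = -9775 - \left(550 - 569 + 430\right) = -9775 - 411 = -10186$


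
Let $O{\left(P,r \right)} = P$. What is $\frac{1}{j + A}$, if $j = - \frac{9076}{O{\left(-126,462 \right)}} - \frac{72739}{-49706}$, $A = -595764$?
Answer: $- \frac{3131478}{1865391710807} \approx -1.6787 \cdot 10^{-6}$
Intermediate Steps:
$j = \frac{230148385}{3131478}$ ($j = - \frac{9076}{-126} - \frac{72739}{-49706} = \left(-9076\right) \left(- \frac{1}{126}\right) - - \frac{72739}{49706} = \frac{4538}{63} + \frac{72739}{49706} = \frac{230148385}{3131478} \approx 73.495$)
$\frac{1}{j + A} = \frac{1}{\frac{230148385}{3131478} - 595764} = \frac{1}{- \frac{1865391710807}{3131478}} = - \frac{3131478}{1865391710807}$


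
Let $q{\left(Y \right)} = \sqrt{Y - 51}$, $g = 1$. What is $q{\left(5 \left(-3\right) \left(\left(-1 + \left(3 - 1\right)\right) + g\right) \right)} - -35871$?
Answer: $35871 + 9 i \approx 35871.0 + 9.0 i$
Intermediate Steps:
$q{\left(Y \right)} = \sqrt{-51 + Y}$
$q{\left(5 \left(-3\right) \left(\left(-1 + \left(3 - 1\right)\right) + g\right) \right)} - -35871 = \sqrt{-51 + 5 \left(-3\right) \left(\left(-1 + \left(3 - 1\right)\right) + 1\right)} - -35871 = \sqrt{-51 - 15 \left(\left(-1 + \left(3 - 1\right)\right) + 1\right)} + 35871 = \sqrt{-51 - 15 \left(\left(-1 + 2\right) + 1\right)} + 35871 = \sqrt{-51 - 15 \left(1 + 1\right)} + 35871 = \sqrt{-51 - 30} + 35871 = \sqrt{-81} + 35871 = 9 i + 35871 = 35871 + 9 i$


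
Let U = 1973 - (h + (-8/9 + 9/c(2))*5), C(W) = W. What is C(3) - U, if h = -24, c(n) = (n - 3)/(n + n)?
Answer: -19606/9 ≈ -2178.4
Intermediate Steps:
c(n) = (-3 + n)/(2*n) (c(n) = (-3 + n)/((2*n)) = (-3 + n)*(1/(2*n)) = (-3 + n)/(2*n))
U = 19633/9 (U = 1973 - (-24 + (-8/9 + 9/(((½)*(-3 + 2)/2)))*5) = 1973 - (-24 + (-8*⅑ + 9/(((½)*(½)*(-1))))*5) = 1973 - (-24 + (-8/9 + 9/(-¼))*5) = 1973 - (-24 + (-8/9 + 9*(-4))*5) = 1973 - (-24 + (-8/9 - 36)*5) = 1973 - (-24 - 332/9*5) = 1973 - (-24 - 1660/9) = 1973 - 1*(-1876/9) = 1973 + 1876/9 = 19633/9 ≈ 2181.4)
C(3) - U = 3 - 1*19633/9 = 3 - 19633/9 = -19606/9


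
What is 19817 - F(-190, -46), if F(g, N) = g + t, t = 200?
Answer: 19807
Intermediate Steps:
F(g, N) = 200 + g (F(g, N) = g + 200 = 200 + g)
19817 - F(-190, -46) = 19817 - (200 - 190) = 19817 - 1*10 = 19817 - 10 = 19807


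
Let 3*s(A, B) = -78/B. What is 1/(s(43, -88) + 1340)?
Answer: 44/58973 ≈ 0.00074610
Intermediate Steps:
s(A, B) = -26/B (s(A, B) = (-78/B)/3 = -26/B)
1/(s(43, -88) + 1340) = 1/(-26/(-88) + 1340) = 1/(-26*(-1/88) + 1340) = 1/(13/44 + 1340) = 1/(58973/44) = 44/58973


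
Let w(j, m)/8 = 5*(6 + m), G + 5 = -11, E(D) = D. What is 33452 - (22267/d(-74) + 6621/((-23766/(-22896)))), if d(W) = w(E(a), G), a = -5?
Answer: 42983253987/1584400 ≈ 27129.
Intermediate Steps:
G = -16 (G = -5 - 11 = -16)
w(j, m) = 240 + 40*m (w(j, m) = 8*(5*(6 + m)) = 8*(30 + 5*m) = 240 + 40*m)
d(W) = -400 (d(W) = 240 + 40*(-16) = 240 - 640 = -400)
33452 - (22267/d(-74) + 6621/((-23766/(-22896)))) = 33452 - (22267/(-400) + 6621/((-23766/(-22896)))) = 33452 - (22267*(-1/400) + 6621/((-23766*(-1/22896)))) = 33452 - (-22267/400 + 6621/(3961/3816)) = 33452 - (-22267/400 + 6621*(3816/3961)) = 33452 - (-22267/400 + 25265736/3961) = 33452 - 1*10018094813/1584400 = 33452 - 10018094813/1584400 = 42983253987/1584400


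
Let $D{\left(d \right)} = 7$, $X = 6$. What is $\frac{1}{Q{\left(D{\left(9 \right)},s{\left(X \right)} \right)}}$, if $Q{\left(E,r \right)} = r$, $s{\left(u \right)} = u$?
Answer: $\frac{1}{6} \approx 0.16667$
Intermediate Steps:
$\frac{1}{Q{\left(D{\left(9 \right)},s{\left(X \right)} \right)}} = \frac{1}{6}$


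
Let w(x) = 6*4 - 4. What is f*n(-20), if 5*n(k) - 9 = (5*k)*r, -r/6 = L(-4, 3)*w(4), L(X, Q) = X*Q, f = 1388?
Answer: -199859508/5 ≈ -3.9972e+7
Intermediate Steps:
w(x) = 20 (w(x) = 24 - 4 = 20)
L(X, Q) = Q*X
r = 1440 (r = -6*3*(-4)*20 = -(-72)*20 = -6*(-240) = 1440)
n(k) = 9/5 + 1440*k (n(k) = 9/5 + ((5*k)*1440)/5 = 9/5 + (7200*k)/5 = 9/5 + 1440*k)
f*n(-20) = 1388*(9/5 + 1440*(-20)) = 1388*(9/5 - 28800) = 1388*(-143991/5) = -199859508/5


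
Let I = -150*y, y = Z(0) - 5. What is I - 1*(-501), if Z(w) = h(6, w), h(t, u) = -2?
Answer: 1551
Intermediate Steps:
Z(w) = -2
y = -7 (y = -2 - 5 = -7)
I = 1050 (I = -150*(-7) = 1050)
I - 1*(-501) = 1050 - 1*(-501) = 1050 + 501 = 1551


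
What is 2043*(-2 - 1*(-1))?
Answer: -2043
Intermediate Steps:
2043*(-2 - 1*(-1)) = 2043*(-2 + 1) = 2043*(-1) = -2043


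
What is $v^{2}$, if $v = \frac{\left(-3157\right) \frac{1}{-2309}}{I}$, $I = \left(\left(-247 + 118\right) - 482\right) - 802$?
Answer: $\frac{9966649}{10644669688689} \approx 9.363 \cdot 10^{-7}$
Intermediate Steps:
$I = -1413$ ($I = \left(-129 - 482\right) - 802 = -611 - 802 = -1413$)
$v = - \frac{3157}{3262617}$ ($v = \frac{\left(-3157\right) \frac{1}{-2309}}{-1413} = \left(-3157\right) \left(- \frac{1}{2309}\right) \left(- \frac{1}{1413}\right) = \frac{3157}{2309} \left(- \frac{1}{1413}\right) = - \frac{3157}{3262617} \approx -0.00096763$)
$v^{2} = \left(- \frac{3157}{3262617}\right)^{2} = \frac{9966649}{10644669688689}$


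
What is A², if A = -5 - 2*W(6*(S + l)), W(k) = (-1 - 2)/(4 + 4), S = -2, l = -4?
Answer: 289/16 ≈ 18.063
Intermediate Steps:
W(k) = -3/8
A = -17/4 (A = -5 - 2*(-3/8) = -5 + ¾ = -17/4 ≈ -4.2500)
A² = (-17/4)² = 289/16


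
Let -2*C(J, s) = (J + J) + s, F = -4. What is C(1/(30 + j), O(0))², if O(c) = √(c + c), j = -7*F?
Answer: 1/3364 ≈ 0.00029727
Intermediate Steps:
j = 28 (j = -7*(-4) = 28)
O(c) = √2*√c (O(c) = √(2*c) = √2*√c)
C(J, s) = -J - s/2 (C(J, s) = -((J + J) + s)/2 = -(2*J + s)/2 = -(s + 2*J)/2 = -J - s/2)
C(1/(30 + j), O(0))² = (-1/(30 + 28) - √2*√0/2)² = (-1/58 - √2*0/2)² = (-1*1/58 - ½*0)² = (-1/58 + 0)² = (-1/58)² = 1/3364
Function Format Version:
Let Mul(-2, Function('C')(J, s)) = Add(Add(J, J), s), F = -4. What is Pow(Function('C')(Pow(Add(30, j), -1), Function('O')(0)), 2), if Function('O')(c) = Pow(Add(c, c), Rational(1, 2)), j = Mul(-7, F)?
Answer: Rational(1, 3364) ≈ 0.00029727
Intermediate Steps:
j = 28 (j = Mul(-7, -4) = 28)
Function('O')(c) = Mul(Pow(2, Rational(1, 2)), Pow(c, Rational(1, 2))) (Function('O')(c) = Pow(Mul(2, c), Rational(1, 2)) = Mul(Pow(2, Rational(1, 2)), Pow(c, Rational(1, 2))))
Function('C')(J, s) = Add(Mul(-1, J), Mul(Rational(-1, 2), s)) (Function('C')(J, s) = Mul(Rational(-1, 2), Add(Add(J, J), s)) = Mul(Rational(-1, 2), Add(Mul(2, J), s)) = Mul(Rational(-1, 2), Add(s, Mul(2, J))) = Add(Mul(-1, J), Mul(Rational(-1, 2), s)))
Pow(Function('C')(Pow(Add(30, j), -1), Function('O')(0)), 2) = Pow(Add(Mul(-1, Pow(Add(30, 28), -1)), Mul(Rational(-1, 2), Mul(Pow(2, Rational(1, 2)), Pow(0, Rational(1, 2))))), 2) = Pow(Add(Mul(-1, Pow(58, -1)), Mul(Rational(-1, 2), Mul(Pow(2, Rational(1, 2)), 0))), 2) = Pow(Add(Mul(-1, Rational(1, 58)), Mul(Rational(-1, 2), 0)), 2) = Pow(Add(Rational(-1, 58), 0), 2) = Pow(Rational(-1, 58), 2) = Rational(1, 3364)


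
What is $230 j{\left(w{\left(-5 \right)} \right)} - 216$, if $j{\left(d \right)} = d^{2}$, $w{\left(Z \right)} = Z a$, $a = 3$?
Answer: $51534$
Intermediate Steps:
$w{\left(Z \right)} = 3 Z$ ($w{\left(Z \right)} = Z 3 = 3 Z$)
$230 j{\left(w{\left(-5 \right)} \right)} - 216 = 230 \left(3 \left(-5\right)\right)^{2} - 216 = 230 \left(-15\right)^{2} - 216 = 230 \cdot 225 - 216 = 51750 - 216 = 51534$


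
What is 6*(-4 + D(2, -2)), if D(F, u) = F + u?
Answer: -24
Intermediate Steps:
6*(-4 + D(2, -2)) = 6*(-4 + (2 - 2)) = 6*(-4 + 0) = 6*(-4) = -24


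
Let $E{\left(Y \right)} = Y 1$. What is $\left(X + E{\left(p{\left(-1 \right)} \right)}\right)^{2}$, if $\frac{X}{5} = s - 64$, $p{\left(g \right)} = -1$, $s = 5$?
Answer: $87616$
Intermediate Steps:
$E{\left(Y \right)} = Y$
$X = -295$ ($X = 5 \left(5 - 64\right) = 5 \left(-59\right) = -295$)
$\left(X + E{\left(p{\left(-1 \right)} \right)}\right)^{2} = \left(-295 - 1\right)^{2} = \left(-296\right)^{2} = 87616$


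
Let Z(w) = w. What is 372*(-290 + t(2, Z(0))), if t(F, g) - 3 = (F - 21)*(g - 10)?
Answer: -36084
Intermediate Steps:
t(F, g) = 3 + (-21 + F)*(-10 + g) (t(F, g) = 3 + (F - 21)*(g - 10) = 3 + (-21 + F)*(-10 + g))
372*(-290 + t(2, Z(0))) = 372*(-290 + (213 - 21*0 - 10*2 + 2*0)) = 372*(-290 + (213 + 0 - 20 + 0)) = 372*(-290 + 193) = 372*(-97) = -36084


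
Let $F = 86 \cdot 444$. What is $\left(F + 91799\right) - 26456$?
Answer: $103527$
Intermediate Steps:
$F = 38184$
$\left(F + 91799\right) - 26456 = \left(38184 + 91799\right) - 26456 = 129983 - 26456 = 103527$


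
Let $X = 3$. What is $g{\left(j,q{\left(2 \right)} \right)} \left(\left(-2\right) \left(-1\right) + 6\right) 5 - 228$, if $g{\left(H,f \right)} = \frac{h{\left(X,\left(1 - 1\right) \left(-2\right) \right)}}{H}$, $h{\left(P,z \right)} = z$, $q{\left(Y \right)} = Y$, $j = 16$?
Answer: $-228$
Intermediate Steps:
$g{\left(H,f \right)} = 0$ ($g{\left(H,f \right)} = \frac{\left(1 - 1\right) \left(-2\right)}{H} = \frac{0 \left(-2\right)}{H} = \frac{0}{H} = 0$)
$g{\left(j,q{\left(2 \right)} \right)} \left(\left(-2\right) \left(-1\right) + 6\right) 5 - 228 = 0 \left(\left(-2\right) \left(-1\right) + 6\right) 5 - 228 = 0 \left(2 + 6\right) 5 - 228 = 0 \cdot 8 \cdot 5 - 228 = 0 \cdot 40 - 228 = 0 - 228 = -228$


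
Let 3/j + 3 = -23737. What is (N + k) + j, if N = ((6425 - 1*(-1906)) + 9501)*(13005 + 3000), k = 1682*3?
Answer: 6775543330437/23740 ≈ 2.8541e+8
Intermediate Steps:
j = -3/23740 (j = 3/(-3 - 23737) = 3/(-23740) = 3*(-1/23740) = -3/23740 ≈ -0.00012637)
k = 5046
N = 285401160 (N = ((6425 + 1906) + 9501)*16005 = (8331 + 9501)*16005 = 17832*16005 = 285401160)
(N + k) + j = (285401160 + 5046) - 3/23740 = 285406206 - 3/23740 = 6775543330437/23740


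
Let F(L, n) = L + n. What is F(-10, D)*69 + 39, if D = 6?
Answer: -237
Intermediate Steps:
F(-10, D)*69 + 39 = (-10 + 6)*69 + 39 = -4*69 + 39 = -276 + 39 = -237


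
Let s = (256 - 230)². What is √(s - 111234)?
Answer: I*√110558 ≈ 332.5*I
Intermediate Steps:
s = 676 (s = 26² = 676)
√(s - 111234) = √(676 - 111234) = √(-110558) = I*√110558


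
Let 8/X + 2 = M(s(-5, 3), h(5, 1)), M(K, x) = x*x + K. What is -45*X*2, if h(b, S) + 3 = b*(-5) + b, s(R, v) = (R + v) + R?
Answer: -18/13 ≈ -1.3846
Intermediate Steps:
s(R, v) = v + 2*R
h(b, S) = -3 - 4*b (h(b, S) = -3 + (b*(-5) + b) = -3 + (-5*b + b) = -3 - 4*b)
M(K, x) = K + x**2 (M(K, x) = x**2 + K = K + x**2)
X = 1/65 (X = 8/(-2 + ((3 + 2*(-5)) + (-3 - 4*5)**2)) = 8/(-2 + ((3 - 10) + (-3 - 20)**2)) = 8/(-2 + (-7 + (-23)**2)) = 8/(-2 + (-7 + 529)) = 8/(-2 + 522) = 8/520 = 8*(1/520) = 1/65 ≈ 0.015385)
-45*X*2 = -45*1/65*2 = -9/13*2 = -18/13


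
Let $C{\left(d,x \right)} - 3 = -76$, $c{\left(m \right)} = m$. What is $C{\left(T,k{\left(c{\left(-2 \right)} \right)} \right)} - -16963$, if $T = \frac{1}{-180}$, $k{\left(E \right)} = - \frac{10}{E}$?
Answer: $16890$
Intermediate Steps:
$T = - \frac{1}{180} \approx -0.0055556$
$C{\left(d,x \right)} = -73$ ($C{\left(d,x \right)} = 3 - 76 = -73$)
$C{\left(T,k{\left(c{\left(-2 \right)} \right)} \right)} - -16963 = -73 - -16963 = -73 + 16963 = 16890$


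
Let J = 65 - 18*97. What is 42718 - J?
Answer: 44399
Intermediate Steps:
J = -1681 (J = 65 - 1746 = -1681)
42718 - J = 42718 - 1*(-1681) = 42718 + 1681 = 44399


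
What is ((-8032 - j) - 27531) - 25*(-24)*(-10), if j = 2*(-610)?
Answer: -40343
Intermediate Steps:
j = -1220
((-8032 - j) - 27531) - 25*(-24)*(-10) = ((-8032 - 1*(-1220)) - 27531) - 25*(-24)*(-10) = ((-8032 + 1220) - 27531) + 600*(-10) = (-6812 - 27531) - 6000 = -34343 - 6000 = -40343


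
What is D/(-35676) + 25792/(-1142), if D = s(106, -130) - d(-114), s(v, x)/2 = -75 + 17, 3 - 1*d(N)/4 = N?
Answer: -114936058/5092749 ≈ -22.569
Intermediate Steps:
d(N) = 12 - 4*N
s(v, x) = -116 (s(v, x) = 2*(-75 + 17) = 2*(-58) = -116)
D = -584 (D = -116 - (12 - 4*(-114)) = -116 - (12 + 456) = -116 - 1*468 = -116 - 468 = -584)
D/(-35676) + 25792/(-1142) = -584/(-35676) + 25792/(-1142) = -584*(-1/35676) + 25792*(-1/1142) = 146/8919 - 12896/571 = -114936058/5092749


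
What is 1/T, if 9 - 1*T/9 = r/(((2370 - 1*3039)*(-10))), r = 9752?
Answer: 1115/75687 ≈ 0.014732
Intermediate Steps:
T = 75687/1115 (T = 81 - 87768/((2370 - 1*3039)*(-10)) = 81 - 87768/((2370 - 3039)*(-10)) = 81 - 87768/((-669*(-10))) = 81 - 87768/6690 = 81 - 9*4876/3345 = 81 - 14628/1115 = 75687/1115 ≈ 67.881)
1/T = 1/(75687/1115) = 1115/75687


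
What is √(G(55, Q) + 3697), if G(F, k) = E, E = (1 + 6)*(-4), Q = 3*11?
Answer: √3669 ≈ 60.572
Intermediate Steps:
Q = 33
E = -28 (E = 7*(-4) = -28)
G(F, k) = -28
√(G(55, Q) + 3697) = √(-28 + 3697) = √3669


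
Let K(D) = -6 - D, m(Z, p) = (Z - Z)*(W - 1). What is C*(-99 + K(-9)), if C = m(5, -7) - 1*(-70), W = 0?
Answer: -6720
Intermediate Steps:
m(Z, p) = 0 (m(Z, p) = (Z - Z)*(0 - 1) = 0*(-1) = 0)
C = 70 (C = 0 - 1*(-70) = 0 + 70 = 70)
C*(-99 + K(-9)) = 70*(-99 + (-6 - 1*(-9))) = 70*(-99 + (-6 + 9)) = 70*(-99 + 3) = 70*(-96) = -6720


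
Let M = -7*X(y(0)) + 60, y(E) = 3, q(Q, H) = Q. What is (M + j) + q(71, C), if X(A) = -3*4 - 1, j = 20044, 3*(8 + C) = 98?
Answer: 20266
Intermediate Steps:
C = 74/3 (C = -8 + (1/3)*98 = -8 + 98/3 = 74/3 ≈ 24.667)
X(A) = -13 (X(A) = -12 - 1 = -13)
M = 151 (M = -7*(-13) + 60 = 91 + 60 = 151)
(M + j) + q(71, C) = (151 + 20044) + 71 = 20195 + 71 = 20266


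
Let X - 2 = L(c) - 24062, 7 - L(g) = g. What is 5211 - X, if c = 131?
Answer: 29395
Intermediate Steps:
L(g) = 7 - g
X = -24184 (X = 2 + ((7 - 1*131) - 24062) = 2 + ((7 - 131) - 24062) = 2 + (-124 - 24062) = 2 - 24186 = -24184)
5211 - X = 5211 - 1*(-24184) = 5211 + 24184 = 29395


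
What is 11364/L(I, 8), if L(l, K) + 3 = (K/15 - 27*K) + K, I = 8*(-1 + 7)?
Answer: -170460/3157 ≈ -53.994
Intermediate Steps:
I = 48 (I = 8*6 = 48)
L(l, K) = -3 - 389*K/15 (L(l, K) = -3 + ((K/15 - 27*K) + K) = -3 + (-404*K/15 + K) = -3 - 389*K/15)
11364/L(I, 8) = 11364/(-3 - 389/15*8) = 11364/(-3 - 3112/15) = 11364/(-3157/15) = 11364*(-15/3157) = -170460/3157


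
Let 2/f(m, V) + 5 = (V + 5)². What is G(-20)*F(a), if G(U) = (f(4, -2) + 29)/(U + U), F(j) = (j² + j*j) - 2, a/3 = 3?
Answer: -118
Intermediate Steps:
a = 9 (a = 3*3 = 9)
f(m, V) = 2/(-5 + (5 + V)²) (f(m, V) = 2/(-5 + (V + 5)²) = 2/(-5 + (5 + V)²))
F(j) = -2 + 2*j² (F(j) = (j² + j²) - 2 = 2*j² - 2 = -2 + 2*j²)
G(U) = 59/(4*U) (G(U) = (2/(-5 + (5 - 2)²) + 29)/(U + U) = (2/(-5 + 3²) + 29)/((2*U)) = (2/(-5 + 9) + 29)*(1/(2*U)) = (2/4 + 29)*(1/(2*U)) = (2*(¼) + 29)*(1/(2*U)) = (½ + 29)*(1/(2*U)) = 59*(1/(2*U))/2 = 59/(4*U))
G(-20)*F(a) = ((59/4)/(-20))*(-2 + 2*9²) = ((59/4)*(-1/20))*(-2 + 2*81) = -59*(-2 + 162)/80 = -59/80*160 = -118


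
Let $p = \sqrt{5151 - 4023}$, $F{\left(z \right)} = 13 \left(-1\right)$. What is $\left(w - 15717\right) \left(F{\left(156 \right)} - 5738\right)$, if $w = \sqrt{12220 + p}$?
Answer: $90388467 - 5751 \sqrt{12220 + 2 \sqrt{282}} \approx 8.9752 \cdot 10^{7}$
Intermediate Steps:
$F{\left(z \right)} = -13$
$p = 2 \sqrt{282}$ ($p = \sqrt{1128} = 2 \sqrt{282} \approx 33.586$)
$w = \sqrt{12220 + 2 \sqrt{282}} \approx 110.7$
$\left(w - 15717\right) \left(F{\left(156 \right)} - 5738\right) = \left(\sqrt{12220 + 2 \sqrt{282}} - 15717\right) \left(-13 - 5738\right) = \left(-15717 + \sqrt{12220 + 2 \sqrt{282}}\right) \left(-5751\right) = 90388467 - 5751 \sqrt{12220 + 2 \sqrt{282}}$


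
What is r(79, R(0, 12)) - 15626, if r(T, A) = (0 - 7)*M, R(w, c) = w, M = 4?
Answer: -15654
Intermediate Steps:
r(T, A) = -28 (r(T, A) = (0 - 7)*4 = -7*4 = -28)
r(79, R(0, 12)) - 15626 = -28 - 15626 = -15654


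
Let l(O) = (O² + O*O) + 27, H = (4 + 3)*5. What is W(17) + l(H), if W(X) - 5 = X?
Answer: 2499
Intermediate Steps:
W(X) = 5 + X
H = 35 (H = 7*5 = 35)
l(O) = 27 + 2*O² (l(O) = (O² + O²) + 27 = 2*O² + 27 = 27 + 2*O²)
W(17) + l(H) = (5 + 17) + (27 + 2*35²) = 22 + (27 + 2*1225) = 22 + (27 + 2450) = 22 + 2477 = 2499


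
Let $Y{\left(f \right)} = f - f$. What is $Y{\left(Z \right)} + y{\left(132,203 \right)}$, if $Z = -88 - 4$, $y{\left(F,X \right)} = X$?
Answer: $203$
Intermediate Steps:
$Z = -92$ ($Z = -88 - 4 = -92$)
$Y{\left(f \right)} = 0$
$Y{\left(Z \right)} + y{\left(132,203 \right)} = 0 + 203 = 203$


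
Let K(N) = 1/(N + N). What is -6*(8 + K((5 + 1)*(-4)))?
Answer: -383/8 ≈ -47.875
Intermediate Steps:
K(N) = 1/(2*N)
-6*(8 + K((5 + 1)*(-4))) = -6*(8 + 1/(2*(((5 + 1)*(-4))))) = -6*(8 + 1/(2*((6*(-4))))) = -6*(8 + (1/2)/(-24)) = -6*(8 + (1/2)*(-1/24)) = -6*(8 - 1/48) = -6*383/48 = -383/8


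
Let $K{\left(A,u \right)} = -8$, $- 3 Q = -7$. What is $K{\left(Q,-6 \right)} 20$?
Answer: $-160$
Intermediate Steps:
$Q = \frac{7}{3}$ ($Q = \left(- \frac{1}{3}\right) \left(-7\right) = \frac{7}{3} \approx 2.3333$)
$K{\left(Q,-6 \right)} 20 = \left(-8\right) 20 = -160$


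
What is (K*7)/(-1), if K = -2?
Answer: 14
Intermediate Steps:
(K*7)/(-1) = -2*7/(-1) = -14*(-1) = 14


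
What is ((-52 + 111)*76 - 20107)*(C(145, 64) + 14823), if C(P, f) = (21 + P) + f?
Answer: -235173019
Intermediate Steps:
C(P, f) = 21 + P + f
((-52 + 111)*76 - 20107)*(C(145, 64) + 14823) = ((-52 + 111)*76 - 20107)*((21 + 145 + 64) + 14823) = (59*76 - 20107)*(230 + 14823) = (4484 - 20107)*15053 = -15623*15053 = -235173019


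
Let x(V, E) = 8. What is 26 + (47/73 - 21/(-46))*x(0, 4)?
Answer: 58434/1679 ≈ 34.803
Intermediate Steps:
26 + (47/73 - 21/(-46))*x(0, 4) = 26 + (47/73 - 21/(-46))*8 = 26 + (47*(1/73) - 21*(-1/46))*8 = 26 + (47/73 + 21/46)*8 = 26 + (3695/3358)*8 = 26 + 14780/1679 = 58434/1679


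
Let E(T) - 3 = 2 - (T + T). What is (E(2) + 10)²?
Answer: 121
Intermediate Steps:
E(T) = 5 - 2*T (E(T) = 3 + (2 - (T + T)) = 3 + (2 - 2*T) = 5 - 2*T)
(E(2) + 10)² = ((5 - 2*2) + 10)² = ((5 - 4) + 10)² = (1 + 10)² = 11² = 121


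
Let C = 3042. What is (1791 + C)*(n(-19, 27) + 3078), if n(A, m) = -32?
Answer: 14721318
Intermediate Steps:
(1791 + C)*(n(-19, 27) + 3078) = (1791 + 3042)*(-32 + 3078) = 4833*3046 = 14721318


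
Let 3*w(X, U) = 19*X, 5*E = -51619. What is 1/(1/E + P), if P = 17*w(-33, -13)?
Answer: -51619/183402312 ≈ -0.00028145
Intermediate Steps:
E = -51619/5 (E = (⅕)*(-51619) = -51619/5 ≈ -10324.)
w(X, U) = 19*X/3 (w(X, U) = (19*X)/3 = 19*X/3)
P = -3553 (P = 17*((19/3)*(-33)) = 17*(-209) = -3553)
1/(1/E + P) = 1/(1/(-51619/5) - 3553) = 1/(-5/51619 - 3553) = 1/(-183402312/51619) = -51619/183402312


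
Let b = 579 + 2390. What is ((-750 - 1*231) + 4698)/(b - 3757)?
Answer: -3717/788 ≈ -4.7170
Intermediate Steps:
b = 2969
((-750 - 1*231) + 4698)/(b - 3757) = ((-750 - 1*231) + 4698)/(2969 - 3757) = ((-750 - 231) + 4698)/(-788) = (-981 + 4698)*(-1/788) = 3717*(-1/788) = -3717/788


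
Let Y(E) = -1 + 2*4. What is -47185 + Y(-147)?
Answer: -47178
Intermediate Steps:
Y(E) = 7 (Y(E) = -1 + 8 = 7)
-47185 + Y(-147) = -47185 + 7 = -47178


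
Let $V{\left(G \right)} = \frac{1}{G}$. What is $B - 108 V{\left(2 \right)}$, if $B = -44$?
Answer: $-98$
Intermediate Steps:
$B - 108 V{\left(2 \right)} = -44 - \frac{108}{2} = -44 - 54 = -98$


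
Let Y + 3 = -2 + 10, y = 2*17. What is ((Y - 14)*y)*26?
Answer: -7956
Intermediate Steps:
y = 34
Y = 5 (Y = -3 + (-2 + 10) = -3 + 8 = 5)
((Y - 14)*y)*26 = ((5 - 14)*34)*26 = -9*34*26 = -306*26 = -7956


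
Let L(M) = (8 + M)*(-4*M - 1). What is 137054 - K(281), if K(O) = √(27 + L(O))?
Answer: 137054 - 3*I*√36122 ≈ 1.3705e+5 - 570.17*I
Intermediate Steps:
L(M) = (-1 - 4*M)*(8 + M) (L(M) = (8 + M)*(-1 - 4*M) = (-1 - 4*M)*(8 + M))
K(O) = √(19 - 33*O - 4*O²) (K(O) = √(27 + (-8 - 33*O - 4*O²)) = √(19 - 33*O - 4*O²))
137054 - K(281) = 137054 - √(19 - 33*281 - 4*281²) = 137054 - √(19 - 9273 - 4*78961) = 137054 - √(19 - 9273 - 315844) = 137054 - √(-325098) = 137054 - 3*I*√36122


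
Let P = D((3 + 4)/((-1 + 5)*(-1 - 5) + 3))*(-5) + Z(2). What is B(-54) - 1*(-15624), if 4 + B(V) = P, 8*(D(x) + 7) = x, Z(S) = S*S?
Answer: 375821/24 ≈ 15659.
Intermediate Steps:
Z(S) = S**2
D(x) = -7 + x/8
P = 941/24 (P = (-7 + ((3 + 4)/((-1 + 5)*(-1 - 5) + 3))/8)*(-5) + 2**2 = (-7 + (7/(4*(-6) + 3))/8)*(-5) + 4 = (-7 + (7/(-24 + 3))/8)*(-5) + 4 = (-7 + (7/(-21))/8)*(-5) + 4 = (-7 + (7*(-1/21))/8)*(-5) + 4 = (-7 + (1/8)*(-1/3))*(-5) + 4 = (-7 - 1/24)*(-5) + 4 = -169/24*(-5) + 4 = 845/24 + 4 = 941/24 ≈ 39.208)
B(V) = 845/24 (B(V) = -4 + 941/24 = 845/24)
B(-54) - 1*(-15624) = 845/24 - 1*(-15624) = 845/24 + 15624 = 375821/24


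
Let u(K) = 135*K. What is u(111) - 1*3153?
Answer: 11832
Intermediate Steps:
u(111) - 1*3153 = 135*111 - 1*3153 = 14985 - 3153 = 11832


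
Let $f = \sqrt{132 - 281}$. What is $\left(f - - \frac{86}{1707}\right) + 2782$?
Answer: $\frac{4748960}{1707} + i \sqrt{149} \approx 2782.1 + 12.207 i$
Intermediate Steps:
$f = i \sqrt{149}$ ($f = \sqrt{-149} = i \sqrt{149} \approx 12.207 i$)
$\left(f - - \frac{86}{1707}\right) + 2782 = \left(i \sqrt{149} - - \frac{86}{1707}\right) + 2782 = \left(i \sqrt{149} + \frac{86}{1707}\right) + 2782 = \left(\frac{86}{1707} + i \sqrt{149}\right) + 2782 = \frac{4748960}{1707} + i \sqrt{149}$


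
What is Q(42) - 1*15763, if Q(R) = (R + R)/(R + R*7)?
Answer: -63051/4 ≈ -15763.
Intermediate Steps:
Q(R) = ¼ (Q(R) = (2*R)/(R + 7*R) = (2*R)/((8*R)) = (2*R)*(1/(8*R)) = ¼)
Q(42) - 1*15763 = ¼ - 1*15763 = ¼ - 15763 = -63051/4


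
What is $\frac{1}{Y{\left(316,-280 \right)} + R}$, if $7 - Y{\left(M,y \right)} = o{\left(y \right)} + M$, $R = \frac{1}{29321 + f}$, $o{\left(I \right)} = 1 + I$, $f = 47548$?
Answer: $- \frac{76869}{2306069} \approx -0.033333$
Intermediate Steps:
$R = \frac{1}{76869}$ ($R = \frac{1}{29321 + 47548} = \frac{1}{76869} \approx 1.3009 \cdot 10^{-5}$)
$Y{\left(M,y \right)} = 6 - M - y$ ($Y{\left(M,y \right)} = 7 - \left(\left(1 + y\right) + M\right) = 7 - \left(1 + M + y\right) = 6 - M - y$)
$\frac{1}{Y{\left(316,-280 \right)} + R} = \frac{1}{\left(6 - 316 - -280\right) + \frac{1}{76869}} = \frac{1}{\left(6 - 316 + 280\right) + \frac{1}{76869}} = \frac{1}{-30 + \frac{1}{76869}} = \frac{1}{- \frac{2306069}{76869}} = - \frac{76869}{2306069}$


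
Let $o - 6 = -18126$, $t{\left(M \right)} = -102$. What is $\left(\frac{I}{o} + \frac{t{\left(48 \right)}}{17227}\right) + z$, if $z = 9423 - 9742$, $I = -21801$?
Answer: $- \frac{33067721991}{104051080} \approx -317.8$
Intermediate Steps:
$o = -18120$ ($o = 6 - 18126 = -18120$)
$z = -319$ ($z = 9423 - 9742 = -319$)
$\left(\frac{I}{o} + \frac{t{\left(48 \right)}}{17227}\right) + z = \left(- \frac{21801}{-18120} - \frac{102}{17227}\right) - 319 = \left(\left(-21801\right) \left(- \frac{1}{18120}\right) - \frac{102}{17227}\right) - 319 = \left(\frac{7267}{6040} - \frac{102}{17227}\right) - 319 = \frac{124572529}{104051080} - 319 = - \frac{33067721991}{104051080}$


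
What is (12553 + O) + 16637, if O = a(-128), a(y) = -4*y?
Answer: 29702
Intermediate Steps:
O = 512 (O = -4*(-128) = 512)
(12553 + O) + 16637 = (12553 + 512) + 16637 = 13065 + 16637 = 29702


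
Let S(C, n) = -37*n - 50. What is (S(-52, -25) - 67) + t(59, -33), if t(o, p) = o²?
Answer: 4289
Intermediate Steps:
S(C, n) = -50 - 37*n
(S(-52, -25) - 67) + t(59, -33) = ((-50 - 37*(-25)) - 67) + 59² = ((-50 + 925) - 67) + 3481 = (875 - 67) + 3481 = 808 + 3481 = 4289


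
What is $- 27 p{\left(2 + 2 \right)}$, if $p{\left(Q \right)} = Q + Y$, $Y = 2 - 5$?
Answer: $-27$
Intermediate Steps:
$Y = -3$ ($Y = 2 - 5 = -3$)
$p{\left(Q \right)} = -3 + Q$ ($p{\left(Q \right)} = Q - 3 = -3 + Q$)
$- 27 p{\left(2 + 2 \right)} = - 27 \left(-3 + \left(2 + 2\right)\right) = - 27 \left(-3 + 4\right) = \left(-27\right) 1 = -27$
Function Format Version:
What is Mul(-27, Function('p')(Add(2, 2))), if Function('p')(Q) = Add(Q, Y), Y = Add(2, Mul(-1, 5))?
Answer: -27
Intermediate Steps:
Y = -3 (Y = Add(2, -5) = -3)
Function('p')(Q) = Add(-3, Q) (Function('p')(Q) = Add(Q, -3) = Add(-3, Q))
Mul(-27, Function('p')(Add(2, 2))) = Mul(-27, Add(-3, Add(2, 2))) = Mul(-27, Add(-3, 4)) = Mul(-27, 1) = -27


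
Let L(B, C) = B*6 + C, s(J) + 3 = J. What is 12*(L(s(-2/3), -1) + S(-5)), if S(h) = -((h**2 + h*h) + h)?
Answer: -816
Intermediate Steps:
s(J) = -3 + J
L(B, C) = C + 6*B (L(B, C) = 6*B + C = C + 6*B)
S(h) = -h - 2*h**2 (S(h) = -((h**2 + h**2) + h) = -(2*h**2 + h) = -(h + 2*h**2) = -h - 2*h**2)
12*(L(s(-2/3), -1) + S(-5)) = 12*((-1 + 6*(-3 - 2/3)) - 1*(-5)*(1 + 2*(-5))) = 12*((-1 + 6*(-3 - 2*1/3)) - 1*(-5)*(1 - 10)) = 12*((-1 + 6*(-3 - 2/3)) - 1*(-5)*(-9)) = 12*((-1 + 6*(-11/3)) - 45) = 12*((-1 - 22) - 45) = 12*(-23 - 45) = 12*(-68) = -816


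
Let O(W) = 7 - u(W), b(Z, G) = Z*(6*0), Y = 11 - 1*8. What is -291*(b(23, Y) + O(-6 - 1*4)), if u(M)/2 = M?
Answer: -7857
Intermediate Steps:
u(M) = 2*M
Y = 3 (Y = 11 - 8 = 3)
b(Z, G) = 0 (b(Z, G) = Z*0 = 0)
O(W) = 7 - 2*W
-291*(b(23, Y) + O(-6 - 1*4)) = -291*(0 + (7 - 2*(-6 - 1*4))) = -291*(0 + (7 - 2*(-6 - 4))) = -291*(0 + (7 - 2*(-10))) = -291*(0 + (7 + 20)) = -291*(0 + 27) = -291*27 = -7857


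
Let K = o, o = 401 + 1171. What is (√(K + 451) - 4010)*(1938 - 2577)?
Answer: 2562390 - 10863*√7 ≈ 2.5336e+6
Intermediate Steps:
o = 1572
K = 1572
(√(K + 451) - 4010)*(1938 - 2577) = (√(1572 + 451) - 4010)*(1938 - 2577) = (√2023 - 4010)*(-639) = (17*√7 - 4010)*(-639) = (-4010 + 17*√7)*(-639) = 2562390 - 10863*√7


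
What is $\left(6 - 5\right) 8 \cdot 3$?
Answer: $24$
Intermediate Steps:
$\left(6 - 5\right) 8 \cdot 3 = 1 \cdot 8 \cdot 3 = 8 \cdot 3 = 24$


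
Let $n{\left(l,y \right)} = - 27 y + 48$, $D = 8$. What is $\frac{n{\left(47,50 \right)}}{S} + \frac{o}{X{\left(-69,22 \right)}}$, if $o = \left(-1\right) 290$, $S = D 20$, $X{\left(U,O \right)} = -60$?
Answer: $- \frac{793}{240} \approx -3.3042$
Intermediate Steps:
$n{\left(l,y \right)} = 48 - 27 y$
$S = 160$ ($S = 8 \cdot 20 = 160$)
$o = -290$
$\frac{n{\left(47,50 \right)}}{S} + \frac{o}{X{\left(-69,22 \right)}} = \frac{48 - 1350}{160} - \frac{290}{-60} = \left(48 - 1350\right) \frac{1}{160} - - \frac{29}{6} = \left(-1302\right) \frac{1}{160} + \frac{29}{6} = - \frac{651}{80} + \frac{29}{6} = - \frac{793}{240}$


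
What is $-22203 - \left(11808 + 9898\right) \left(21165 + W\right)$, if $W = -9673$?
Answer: $-249467555$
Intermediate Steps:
$-22203 - \left(11808 + 9898\right) \left(21165 + W\right) = -22203 - \left(11808 + 9898\right) \left(21165 - 9673\right) = -22203 - 21706 \cdot 11492 = -22203 - 249445352 = -249467555$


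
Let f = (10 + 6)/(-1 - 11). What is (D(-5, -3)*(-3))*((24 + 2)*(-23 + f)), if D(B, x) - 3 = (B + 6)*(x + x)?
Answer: -5694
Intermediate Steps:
f = -4/3 (f = 16/(-12) = 16*(-1/12) = -4/3 ≈ -1.3333)
D(B, x) = 3 + 2*x*(6 + B) (D(B, x) = 3 + (B + 6)*(x + x) = 3 + (6 + B)*(2*x) = 3 + 2*x*(6 + B))
(D(-5, -3)*(-3))*((24 + 2)*(-23 + f)) = ((3 + 12*(-3) + 2*(-5)*(-3))*(-3))*((24 + 2)*(-23 - 4/3)) = ((3 - 36 + 30)*(-3))*(26*(-73/3)) = -3*(-3)*(-1898/3) = 9*(-1898/3) = -5694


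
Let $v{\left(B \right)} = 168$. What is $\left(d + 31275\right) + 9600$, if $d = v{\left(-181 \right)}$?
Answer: $41043$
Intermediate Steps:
$d = 168$
$\left(d + 31275\right) + 9600 = \left(168 + 31275\right) + 9600 = 31443 + 9600 = 41043$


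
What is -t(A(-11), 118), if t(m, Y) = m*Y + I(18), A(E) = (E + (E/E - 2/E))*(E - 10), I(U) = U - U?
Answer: -267624/11 ≈ -24329.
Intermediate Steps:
I(U) = 0
A(E) = (-10 + E)*(1 + E - 2/E) (A(E) = (E + (1 - 2/E))*(-10 + E) = (1 + E - 2/E)*(-10 + E) = (-10 + E)*(1 + E - 2/E))
t(m, Y) = Y*m (t(m, Y) = m*Y + 0 = Y*m + 0 = Y*m)
-t(A(-11), 118) = -118*(-12 + (-11)² - 9*(-11) + 20/(-11)) = -118*(-12 + 121 + 99 + 20*(-1/11)) = -118*(-12 + 121 + 99 - 20/11) = -118*2268/11 = -1*267624/11 = -267624/11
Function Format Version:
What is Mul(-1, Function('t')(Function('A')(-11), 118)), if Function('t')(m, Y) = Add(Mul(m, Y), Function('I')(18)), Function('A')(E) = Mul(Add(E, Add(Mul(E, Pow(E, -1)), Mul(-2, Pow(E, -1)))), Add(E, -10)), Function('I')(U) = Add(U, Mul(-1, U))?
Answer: Rational(-267624, 11) ≈ -24329.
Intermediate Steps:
Function('I')(U) = 0
Function('A')(E) = Mul(Add(-10, E), Add(1, E, Mul(-2, Pow(E, -1)))) (Function('A')(E) = Mul(Add(E, Add(1, Mul(-2, Pow(E, -1)))), Add(-10, E)) = Mul(Add(1, E, Mul(-2, Pow(E, -1))), Add(-10, E)) = Mul(Add(-10, E), Add(1, E, Mul(-2, Pow(E, -1)))))
Function('t')(m, Y) = Mul(Y, m) (Function('t')(m, Y) = Add(Mul(m, Y), 0) = Add(Mul(Y, m), 0) = Mul(Y, m))
Mul(-1, Function('t')(Function('A')(-11), 118)) = Mul(-1, Mul(118, Add(-12, Pow(-11, 2), Mul(-9, -11), Mul(20, Pow(-11, -1))))) = Mul(-1, Mul(118, Add(-12, 121, 99, Mul(20, Rational(-1, 11))))) = Mul(-1, Mul(118, Add(-12, 121, 99, Rational(-20, 11)))) = Mul(-1, Mul(118, Rational(2268, 11))) = Mul(-1, Rational(267624, 11)) = Rational(-267624, 11)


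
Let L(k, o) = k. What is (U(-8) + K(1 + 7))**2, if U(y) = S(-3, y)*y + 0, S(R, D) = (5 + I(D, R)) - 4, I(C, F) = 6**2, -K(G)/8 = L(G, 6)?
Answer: 129600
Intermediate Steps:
K(G) = -8*G
I(C, F) = 36
S(R, D) = 37 (S(R, D) = (5 + 36) - 4 = 41 - 4 = 37)
U(y) = 37*y (U(y) = 37*y + 0 = 37*y)
(U(-8) + K(1 + 7))**2 = (37*(-8) - 8*(1 + 7))**2 = (-296 - 8*8)**2 = (-296 - 64)**2 = (-360)**2 = 129600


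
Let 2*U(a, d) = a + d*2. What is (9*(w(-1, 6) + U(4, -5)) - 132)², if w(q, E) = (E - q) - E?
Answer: 22500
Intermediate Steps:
U(a, d) = d + a/2 (U(a, d) = (a + d*2)/2 = (a + 2*d)/2 = d + a/2)
w(q, E) = -q
(9*(w(-1, 6) + U(4, -5)) - 132)² = (9*(-1*(-1) + (-5 + (½)*4)) - 132)² = (9*(1 + (-5 + 2)) - 132)² = (9*(1 - 3) - 132)² = (9*(-2) - 132)² = (-18 - 132)² = (-150)² = 22500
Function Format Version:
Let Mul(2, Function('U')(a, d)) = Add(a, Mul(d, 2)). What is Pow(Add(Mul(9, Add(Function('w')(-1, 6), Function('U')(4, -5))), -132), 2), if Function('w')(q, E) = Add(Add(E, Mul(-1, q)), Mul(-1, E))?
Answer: 22500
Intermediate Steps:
Function('U')(a, d) = Add(d, Mul(Rational(1, 2), a)) (Function('U')(a, d) = Mul(Rational(1, 2), Add(a, Mul(d, 2))) = Mul(Rational(1, 2), Add(a, Mul(2, d))) = Add(d, Mul(Rational(1, 2), a)))
Function('w')(q, E) = Mul(-1, q)
Pow(Add(Mul(9, Add(Function('w')(-1, 6), Function('U')(4, -5))), -132), 2) = Pow(Add(Mul(9, Add(Mul(-1, -1), Add(-5, Mul(Rational(1, 2), 4)))), -132), 2) = Pow(Add(Mul(9, Add(1, Add(-5, 2))), -132), 2) = Pow(Add(Mul(9, Add(1, -3)), -132), 2) = Pow(Add(Mul(9, -2), -132), 2) = Pow(Add(-18, -132), 2) = Pow(-150, 2) = 22500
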